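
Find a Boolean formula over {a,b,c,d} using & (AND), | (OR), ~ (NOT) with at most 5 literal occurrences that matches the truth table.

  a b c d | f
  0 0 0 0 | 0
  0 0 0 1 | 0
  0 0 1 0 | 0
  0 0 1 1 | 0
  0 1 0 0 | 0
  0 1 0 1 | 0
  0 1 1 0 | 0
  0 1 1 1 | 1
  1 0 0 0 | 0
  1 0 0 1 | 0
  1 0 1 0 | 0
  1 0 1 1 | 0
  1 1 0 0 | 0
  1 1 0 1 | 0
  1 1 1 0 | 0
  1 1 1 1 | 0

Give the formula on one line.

((d & (c & ~a)) & b)

  ~a = 1111111100000000
  (c & ~a) = 0011001100000000
  (d & (c & ~a)) = 0001000100000000
  ((d & (c & ~a)) & b) = 0000000100000000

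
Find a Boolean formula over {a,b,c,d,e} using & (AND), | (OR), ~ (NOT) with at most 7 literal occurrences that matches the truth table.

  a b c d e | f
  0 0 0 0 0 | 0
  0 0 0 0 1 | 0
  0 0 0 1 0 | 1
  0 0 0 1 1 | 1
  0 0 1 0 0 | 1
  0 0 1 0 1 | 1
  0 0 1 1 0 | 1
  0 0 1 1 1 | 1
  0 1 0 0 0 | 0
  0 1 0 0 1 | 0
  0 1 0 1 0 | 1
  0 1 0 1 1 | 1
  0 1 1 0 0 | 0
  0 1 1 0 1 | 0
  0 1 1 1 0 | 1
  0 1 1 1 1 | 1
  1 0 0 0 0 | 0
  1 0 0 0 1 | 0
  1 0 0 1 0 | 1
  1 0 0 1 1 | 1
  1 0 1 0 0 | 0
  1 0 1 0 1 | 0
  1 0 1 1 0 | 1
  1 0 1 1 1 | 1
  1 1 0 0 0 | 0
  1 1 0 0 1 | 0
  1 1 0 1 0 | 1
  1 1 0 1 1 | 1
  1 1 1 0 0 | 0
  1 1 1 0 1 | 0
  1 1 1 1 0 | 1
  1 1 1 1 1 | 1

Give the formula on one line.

(((~b & c) & ~a) | d)

  ~b = 11111111000000001111111100000000
  (~b & c) = 00001111000000000000111100000000
  ~a = 11111111111111110000000000000000
  ((~b & c) & ~a) = 00001111000000000000000000000000
  (((~b & c) & ~a) | d) = 00111111001100110011001100110011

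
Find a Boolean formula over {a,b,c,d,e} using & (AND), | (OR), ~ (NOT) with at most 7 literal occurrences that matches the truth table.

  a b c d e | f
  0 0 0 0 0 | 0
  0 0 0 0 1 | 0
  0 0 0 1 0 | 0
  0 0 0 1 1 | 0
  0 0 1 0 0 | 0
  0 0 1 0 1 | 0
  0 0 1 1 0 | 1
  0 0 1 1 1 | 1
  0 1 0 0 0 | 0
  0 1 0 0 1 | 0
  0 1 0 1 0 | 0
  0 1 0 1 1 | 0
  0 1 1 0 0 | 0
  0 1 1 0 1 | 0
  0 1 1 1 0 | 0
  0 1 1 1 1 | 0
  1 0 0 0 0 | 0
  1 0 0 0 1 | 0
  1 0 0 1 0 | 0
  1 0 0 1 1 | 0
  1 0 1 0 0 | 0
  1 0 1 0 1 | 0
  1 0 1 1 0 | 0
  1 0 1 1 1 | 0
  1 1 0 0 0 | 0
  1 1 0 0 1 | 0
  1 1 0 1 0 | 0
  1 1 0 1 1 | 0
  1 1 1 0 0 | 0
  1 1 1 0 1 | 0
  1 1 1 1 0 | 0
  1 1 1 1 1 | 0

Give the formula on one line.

(((b | d) & c) & (~b & ~a))

  (b | d) = 00110011111111110011001111111111
  ((b | d) & c) = 00000011000011110000001100001111
  ~b = 11111111000000001111111100000000
  ~a = 11111111111111110000000000000000
  (~b & ~a) = 11111111000000000000000000000000
  (((b | d) & c) & (~b & ~a)) = 00000011000000000000000000000000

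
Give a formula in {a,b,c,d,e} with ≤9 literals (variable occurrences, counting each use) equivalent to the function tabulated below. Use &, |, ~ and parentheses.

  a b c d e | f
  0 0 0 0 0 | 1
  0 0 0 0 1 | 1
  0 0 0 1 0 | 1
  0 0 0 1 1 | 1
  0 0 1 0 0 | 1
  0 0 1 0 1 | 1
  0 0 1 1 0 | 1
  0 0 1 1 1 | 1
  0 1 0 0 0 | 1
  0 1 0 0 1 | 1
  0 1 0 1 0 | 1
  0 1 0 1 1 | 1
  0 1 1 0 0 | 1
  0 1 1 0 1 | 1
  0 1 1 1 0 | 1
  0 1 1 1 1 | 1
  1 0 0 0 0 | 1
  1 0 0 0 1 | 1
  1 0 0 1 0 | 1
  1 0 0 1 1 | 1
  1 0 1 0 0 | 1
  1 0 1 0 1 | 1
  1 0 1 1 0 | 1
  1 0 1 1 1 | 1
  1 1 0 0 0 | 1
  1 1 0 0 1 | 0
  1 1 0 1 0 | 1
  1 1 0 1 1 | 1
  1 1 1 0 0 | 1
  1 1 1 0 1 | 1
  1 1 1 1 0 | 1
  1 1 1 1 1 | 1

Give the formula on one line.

(((b | ~e) & ((d | c) | ((~c & ~a) | ~e))) | (~a | ~b))

  ~e = 10101010101010101010101010101010
  (b | ~e) = 10101010111111111010101011111111
  (d | c) = 00111111001111110011111100111111
  ~c = 11110000111100001111000011110000
  ~a = 11111111111111110000000000000000
  (~c & ~a) = 11110000111100000000000000000000
  ((~c & ~a) | ~e) = 11111010111110101010101010101010
  ((d | c) | ((~c & ~a) | ~e)) = 11111111111111111011111110111111
  ((b | ~e) & ((d | c) | ((~c & ~a) | ~e))) = 10101010111111111010101010111111
  ~b = 11111111000000001111111100000000
  (~a | ~b) = 11111111111111111111111100000000
  (((b | ~e) & ((d | c) | ((~c & ~a) | ~e))) | (~a | ~b)) = 11111111111111111111111110111111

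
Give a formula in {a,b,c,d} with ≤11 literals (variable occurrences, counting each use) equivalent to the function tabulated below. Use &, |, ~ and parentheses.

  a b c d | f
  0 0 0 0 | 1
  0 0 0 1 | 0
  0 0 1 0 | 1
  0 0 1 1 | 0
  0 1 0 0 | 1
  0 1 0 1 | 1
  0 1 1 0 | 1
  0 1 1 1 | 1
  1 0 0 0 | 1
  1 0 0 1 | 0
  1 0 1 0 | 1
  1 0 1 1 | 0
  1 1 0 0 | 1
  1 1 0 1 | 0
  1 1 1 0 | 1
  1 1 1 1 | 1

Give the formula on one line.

(~d | ((b & (d | a)) & (c | (~a | (c & d)))))

  ~d = 1010101010101010
  (d | a) = 0101010111111111
  (b & (d | a)) = 0000010100001111
  ~a = 1111111100000000
  (c & d) = 0001000100010001
  (~a | (c & d)) = 1111111100010001
  (c | (~a | (c & d))) = 1111111100110011
  ((b & (d | a)) & (c | (~a | (c & d)))) = 0000010100000011
  (~d | ((b & (d | a)) & (c | (~a | (c & d))))) = 1010111110101011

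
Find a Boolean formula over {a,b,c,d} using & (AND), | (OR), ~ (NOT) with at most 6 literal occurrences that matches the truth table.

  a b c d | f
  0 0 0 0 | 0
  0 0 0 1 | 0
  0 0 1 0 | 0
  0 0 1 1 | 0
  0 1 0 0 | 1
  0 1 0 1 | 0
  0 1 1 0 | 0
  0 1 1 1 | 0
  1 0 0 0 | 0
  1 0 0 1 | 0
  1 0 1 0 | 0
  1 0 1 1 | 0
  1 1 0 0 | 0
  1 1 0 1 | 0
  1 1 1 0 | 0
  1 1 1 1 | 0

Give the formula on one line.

(b & ((~c & ~a) & (~a & ~d)))

  ~c = 1100110011001100
  ~a = 1111111100000000
  (~c & ~a) = 1100110000000000
  ~d = 1010101010101010
  (~a & ~d) = 1010101000000000
  ((~c & ~a) & (~a & ~d)) = 1000100000000000
  (b & ((~c & ~a) & (~a & ~d))) = 0000100000000000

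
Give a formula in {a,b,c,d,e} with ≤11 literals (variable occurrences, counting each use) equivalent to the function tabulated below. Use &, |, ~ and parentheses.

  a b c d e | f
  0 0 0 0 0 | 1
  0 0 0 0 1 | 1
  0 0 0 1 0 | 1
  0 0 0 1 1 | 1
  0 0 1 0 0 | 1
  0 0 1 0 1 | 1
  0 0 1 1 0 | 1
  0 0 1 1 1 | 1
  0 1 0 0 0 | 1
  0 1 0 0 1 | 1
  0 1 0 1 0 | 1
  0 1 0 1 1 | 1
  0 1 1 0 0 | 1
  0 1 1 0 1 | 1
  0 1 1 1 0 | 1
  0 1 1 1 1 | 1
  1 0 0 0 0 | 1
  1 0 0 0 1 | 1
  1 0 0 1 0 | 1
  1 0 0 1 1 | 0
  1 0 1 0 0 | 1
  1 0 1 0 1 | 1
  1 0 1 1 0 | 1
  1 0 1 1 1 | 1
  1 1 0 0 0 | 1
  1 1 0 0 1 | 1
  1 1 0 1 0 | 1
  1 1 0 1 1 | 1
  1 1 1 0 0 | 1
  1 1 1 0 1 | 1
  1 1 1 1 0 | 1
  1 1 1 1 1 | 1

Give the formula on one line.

  ~b = 11111111000000001111111100000000
  (c | ~b) = 11111111000011111111111100001111
  ~a = 11111111111111110000000000000000
  (c | ~a) = 11111111111111110000111100001111
  ((c | ~b) & (c | ~a)) = 11111111000011110000111100001111
  (b | ((c | ~b) & (c | ~a))) = 11111111111111110000111111111111
  ~e = 10101010101010101010101010101010
  (~e | b) = 10101010111111111010101011111111
  ((b | ((c | ~b) & (c | ~a))) | (~e | b)) = 11111111111111111010111111111111
  ~d = 11001100110011001100110011001100
  (~b & ~d) = 11001100000000001100110000000000
  (((b | ((c | ~b) & (c | ~a))) | (~e | b)) | (~b & ~d)) = 11111111111111111110111111111111

(((b | ((c | ~b) & (c | ~a))) | (~e | b)) | (~b & ~d))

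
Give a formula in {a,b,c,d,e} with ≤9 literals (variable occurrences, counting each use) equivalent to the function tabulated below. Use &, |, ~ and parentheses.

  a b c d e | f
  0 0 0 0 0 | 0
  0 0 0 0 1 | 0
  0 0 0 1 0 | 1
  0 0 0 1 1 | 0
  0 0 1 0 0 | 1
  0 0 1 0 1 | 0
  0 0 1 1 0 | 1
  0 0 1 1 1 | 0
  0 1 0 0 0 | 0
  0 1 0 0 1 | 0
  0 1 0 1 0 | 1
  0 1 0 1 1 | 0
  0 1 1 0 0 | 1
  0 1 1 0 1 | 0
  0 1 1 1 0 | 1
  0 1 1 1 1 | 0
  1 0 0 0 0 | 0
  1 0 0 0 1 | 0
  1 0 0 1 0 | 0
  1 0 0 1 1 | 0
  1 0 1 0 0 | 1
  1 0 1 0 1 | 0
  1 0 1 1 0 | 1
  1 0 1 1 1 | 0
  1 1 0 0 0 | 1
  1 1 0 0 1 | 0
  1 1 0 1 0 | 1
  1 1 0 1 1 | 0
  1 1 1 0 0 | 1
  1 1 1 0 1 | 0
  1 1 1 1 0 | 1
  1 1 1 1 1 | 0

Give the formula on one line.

  ~a = 11111111111111110000000000000000
  (~a & e) = 01010101010101010000000000000000
  (a & b) = 00000000000000000000000011111111
  ((~a & e) | (a & b)) = 01010101010101010000000011111111
  (c | ((~a & e) | (a & b))) = 01011111010111110000111111111111
  ~e = 10101010101010101010101010101010
  (~e & d) = 00100010001000100010001000100010
  ((~e & d) & ~a) = 00100010001000100000000000000000
  ((c | ((~a & e) | (a & b))) | ((~e & d) & ~a)) = 01111111011111110000111111111111
  (((c | ((~a & e) | (a & b))) | ((~e & d) & ~a)) & ~e) = 00101010001010100000101010101010

(((c | ((~a & e) | (a & b))) | ((~e & d) & ~a)) & ~e)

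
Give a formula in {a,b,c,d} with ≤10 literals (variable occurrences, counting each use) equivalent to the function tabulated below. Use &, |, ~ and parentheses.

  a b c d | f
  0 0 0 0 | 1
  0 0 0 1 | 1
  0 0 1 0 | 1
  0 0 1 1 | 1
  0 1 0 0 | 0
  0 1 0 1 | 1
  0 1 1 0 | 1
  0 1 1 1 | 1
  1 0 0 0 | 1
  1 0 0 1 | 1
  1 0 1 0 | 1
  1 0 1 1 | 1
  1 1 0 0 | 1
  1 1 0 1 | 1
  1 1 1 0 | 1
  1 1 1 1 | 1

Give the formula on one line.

(a | (((~b | d) & ~d) | ((c & (~d | ~b)) | d)))

  ~b = 1111000011110000
  (~b | d) = 1111010111110101
  ~d = 1010101010101010
  ((~b | d) & ~d) = 1010000010100000
  (~d | ~b) = 1111101011111010
  (c & (~d | ~b)) = 0011001000110010
  ((c & (~d | ~b)) | d) = 0111011101110111
  (((~b | d) & ~d) | ((c & (~d | ~b)) | d)) = 1111011111110111
  (a | (((~b | d) & ~d) | ((c & (~d | ~b)) | d))) = 1111011111111111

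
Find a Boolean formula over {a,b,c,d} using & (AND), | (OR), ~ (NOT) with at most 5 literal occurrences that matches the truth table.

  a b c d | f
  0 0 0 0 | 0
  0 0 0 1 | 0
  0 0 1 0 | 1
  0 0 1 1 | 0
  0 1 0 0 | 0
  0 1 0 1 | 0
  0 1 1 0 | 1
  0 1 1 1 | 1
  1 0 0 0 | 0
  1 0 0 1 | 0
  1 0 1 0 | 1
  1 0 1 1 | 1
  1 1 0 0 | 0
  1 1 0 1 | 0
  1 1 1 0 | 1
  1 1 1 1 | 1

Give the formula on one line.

(((~d & ~a) | (a | b)) & c)

  ~d = 1010101010101010
  ~a = 1111111100000000
  (~d & ~a) = 1010101000000000
  (a | b) = 0000111111111111
  ((~d & ~a) | (a | b)) = 1010111111111111
  (((~d & ~a) | (a | b)) & c) = 0010001100110011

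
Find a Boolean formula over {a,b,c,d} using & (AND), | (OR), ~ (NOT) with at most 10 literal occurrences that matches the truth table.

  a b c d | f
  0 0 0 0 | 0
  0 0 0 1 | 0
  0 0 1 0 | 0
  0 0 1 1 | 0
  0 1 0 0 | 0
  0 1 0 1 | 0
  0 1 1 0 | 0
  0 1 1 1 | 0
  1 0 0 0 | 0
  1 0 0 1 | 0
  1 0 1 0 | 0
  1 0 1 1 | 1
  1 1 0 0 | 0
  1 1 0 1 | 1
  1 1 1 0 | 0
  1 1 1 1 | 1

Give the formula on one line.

((d & ((~b & ((b & ~c) | c)) | b)) & (a | ~d))

  ~b = 1111000011110000
  ~c = 1100110011001100
  (b & ~c) = 0000110000001100
  ((b & ~c) | c) = 0011111100111111
  (~b & ((b & ~c) | c)) = 0011000000110000
  ((~b & ((b & ~c) | c)) | b) = 0011111100111111
  (d & ((~b & ((b & ~c) | c)) | b)) = 0001010100010101
  ~d = 1010101010101010
  (a | ~d) = 1010101011111111
  ((d & ((~b & ((b & ~c) | c)) | b)) & (a | ~d)) = 0000000000010101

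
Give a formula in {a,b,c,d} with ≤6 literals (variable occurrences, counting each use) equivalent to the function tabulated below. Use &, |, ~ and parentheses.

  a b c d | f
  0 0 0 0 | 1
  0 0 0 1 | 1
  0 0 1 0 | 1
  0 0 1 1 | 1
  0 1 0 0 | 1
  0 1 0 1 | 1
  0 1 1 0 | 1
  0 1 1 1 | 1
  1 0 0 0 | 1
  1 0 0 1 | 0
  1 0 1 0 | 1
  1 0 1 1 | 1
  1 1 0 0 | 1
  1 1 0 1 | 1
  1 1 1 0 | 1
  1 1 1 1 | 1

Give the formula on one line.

  ~a = 1111111100000000
  ~d = 1010101010101010
  (~d | b) = 1010111110101111
  (~a | (~d | b)) = 1111111110101111
  ((~a | (~d | b)) | c) = 1111111110111111

((~a | (~d | b)) | c)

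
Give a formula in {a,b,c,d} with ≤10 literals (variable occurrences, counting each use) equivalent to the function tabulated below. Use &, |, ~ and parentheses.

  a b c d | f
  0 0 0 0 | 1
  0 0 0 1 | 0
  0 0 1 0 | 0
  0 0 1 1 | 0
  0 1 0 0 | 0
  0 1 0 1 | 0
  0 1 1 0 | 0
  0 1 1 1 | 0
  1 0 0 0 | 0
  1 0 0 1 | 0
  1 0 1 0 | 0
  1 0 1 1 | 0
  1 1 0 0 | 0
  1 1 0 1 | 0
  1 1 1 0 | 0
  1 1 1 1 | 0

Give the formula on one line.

(((~c & ~a) & (((~c | ~a) & ~b) & ~a)) & (~b & ~d))

  ~c = 1100110011001100
  ~a = 1111111100000000
  (~c & ~a) = 1100110000000000
  (~c | ~a) = 1111111111001100
  ~b = 1111000011110000
  ((~c | ~a) & ~b) = 1111000011000000
  (((~c | ~a) & ~b) & ~a) = 1111000000000000
  ((~c & ~a) & (((~c | ~a) & ~b) & ~a)) = 1100000000000000
  ~d = 1010101010101010
  (~b & ~d) = 1010000010100000
  (((~c & ~a) & (((~c | ~a) & ~b) & ~a)) & (~b & ~d)) = 1000000000000000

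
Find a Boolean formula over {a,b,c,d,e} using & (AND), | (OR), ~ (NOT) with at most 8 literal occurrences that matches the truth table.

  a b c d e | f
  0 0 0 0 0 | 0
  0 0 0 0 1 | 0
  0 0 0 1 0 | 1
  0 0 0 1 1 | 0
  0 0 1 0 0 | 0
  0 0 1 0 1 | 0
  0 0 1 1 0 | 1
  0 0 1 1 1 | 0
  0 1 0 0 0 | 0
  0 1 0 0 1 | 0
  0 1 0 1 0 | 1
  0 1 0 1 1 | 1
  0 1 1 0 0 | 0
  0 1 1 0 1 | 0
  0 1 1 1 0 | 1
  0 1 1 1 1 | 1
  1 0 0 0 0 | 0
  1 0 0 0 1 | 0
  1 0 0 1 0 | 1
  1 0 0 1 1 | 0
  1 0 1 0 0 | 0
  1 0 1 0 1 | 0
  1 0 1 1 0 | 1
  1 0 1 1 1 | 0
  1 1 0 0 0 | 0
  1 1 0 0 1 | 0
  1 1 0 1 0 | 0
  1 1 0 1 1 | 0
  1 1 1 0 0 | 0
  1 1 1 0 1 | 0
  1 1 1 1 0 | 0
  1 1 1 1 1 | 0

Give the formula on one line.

(d & (((~a | ~b) & (~e | b)) | (~a & ~d)))

  ~a = 11111111111111110000000000000000
  ~b = 11111111000000001111111100000000
  (~a | ~b) = 11111111111111111111111100000000
  ~e = 10101010101010101010101010101010
  (~e | b) = 10101010111111111010101011111111
  ((~a | ~b) & (~e | b)) = 10101010111111111010101000000000
  ~d = 11001100110011001100110011001100
  (~a & ~d) = 11001100110011000000000000000000
  (((~a | ~b) & (~e | b)) | (~a & ~d)) = 11101110111111111010101000000000
  (d & (((~a | ~b) & (~e | b)) | (~a & ~d))) = 00100010001100110010001000000000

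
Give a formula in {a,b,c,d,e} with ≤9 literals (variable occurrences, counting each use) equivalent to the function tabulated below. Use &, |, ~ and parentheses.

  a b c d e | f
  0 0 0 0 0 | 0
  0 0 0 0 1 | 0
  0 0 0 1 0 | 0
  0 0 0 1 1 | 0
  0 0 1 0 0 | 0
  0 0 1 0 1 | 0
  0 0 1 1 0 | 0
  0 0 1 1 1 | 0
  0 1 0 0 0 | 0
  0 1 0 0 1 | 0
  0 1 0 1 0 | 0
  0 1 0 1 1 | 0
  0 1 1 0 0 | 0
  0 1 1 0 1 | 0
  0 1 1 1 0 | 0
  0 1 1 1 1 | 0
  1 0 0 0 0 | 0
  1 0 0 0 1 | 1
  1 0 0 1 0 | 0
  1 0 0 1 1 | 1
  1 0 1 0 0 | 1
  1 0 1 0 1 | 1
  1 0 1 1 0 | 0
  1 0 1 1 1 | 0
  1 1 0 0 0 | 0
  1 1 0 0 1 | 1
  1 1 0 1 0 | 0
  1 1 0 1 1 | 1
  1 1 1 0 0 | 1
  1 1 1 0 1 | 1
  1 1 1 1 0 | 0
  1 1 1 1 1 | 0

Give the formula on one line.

((((((c & ~e) | a) & ~c) | ~a) | ~d) & (a & (c | e)))

  ~e = 10101010101010101010101010101010
  (c & ~e) = 00001010000010100000101000001010
  ((c & ~e) | a) = 00001010000010101111111111111111
  ~c = 11110000111100001111000011110000
  (((c & ~e) | a) & ~c) = 00000000000000001111000011110000
  ~a = 11111111111111110000000000000000
  ((((c & ~e) | a) & ~c) | ~a) = 11111111111111111111000011110000
  ~d = 11001100110011001100110011001100
  (((((c & ~e) | a) & ~c) | ~a) | ~d) = 11111111111111111111110011111100
  (c | e) = 01011111010111110101111101011111
  (a & (c | e)) = 00000000000000000101111101011111
  ((((((c & ~e) | a) & ~c) | ~a) | ~d) & (a & (c | e))) = 00000000000000000101110001011100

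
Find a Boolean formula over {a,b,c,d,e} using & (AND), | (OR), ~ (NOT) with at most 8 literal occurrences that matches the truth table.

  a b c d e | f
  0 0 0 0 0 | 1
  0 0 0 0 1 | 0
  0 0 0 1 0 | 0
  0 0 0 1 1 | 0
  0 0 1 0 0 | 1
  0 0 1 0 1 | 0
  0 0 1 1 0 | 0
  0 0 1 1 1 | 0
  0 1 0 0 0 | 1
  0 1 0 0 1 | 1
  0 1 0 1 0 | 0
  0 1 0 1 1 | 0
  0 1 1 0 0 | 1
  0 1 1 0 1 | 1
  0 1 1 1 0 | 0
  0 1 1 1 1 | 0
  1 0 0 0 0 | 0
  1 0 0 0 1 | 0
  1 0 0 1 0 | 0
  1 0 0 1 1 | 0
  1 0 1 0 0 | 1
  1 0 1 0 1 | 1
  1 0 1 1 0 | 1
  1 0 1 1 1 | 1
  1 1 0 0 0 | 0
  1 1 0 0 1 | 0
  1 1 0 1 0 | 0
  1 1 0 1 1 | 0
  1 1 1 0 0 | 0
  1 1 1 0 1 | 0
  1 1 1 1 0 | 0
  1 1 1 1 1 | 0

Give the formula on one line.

  ~a = 11111111111111110000000000000000
  (c | ~a) = 11111111111111110000111100001111
  ~b = 11111111000000001111111100000000
  (~b & a) = 00000000000000001111111100000000
  ((c | ~a) & (~b & a)) = 00000000000000000000111100000000
  ~e = 10101010101010101010101010101010
  (~e | b) = 10101010111111111010101011111111
  ~d = 11001100110011001100110011001100
  (~d & ~a) = 11001100110011000000000000000000
  ((~e | b) & (~d & ~a)) = 10001000110011000000000000000000
  (((c | ~a) & (~b & a)) | ((~e | b) & (~d & ~a))) = 10001000110011000000111100000000

(((c | ~a) & (~b & a)) | ((~e | b) & (~d & ~a)))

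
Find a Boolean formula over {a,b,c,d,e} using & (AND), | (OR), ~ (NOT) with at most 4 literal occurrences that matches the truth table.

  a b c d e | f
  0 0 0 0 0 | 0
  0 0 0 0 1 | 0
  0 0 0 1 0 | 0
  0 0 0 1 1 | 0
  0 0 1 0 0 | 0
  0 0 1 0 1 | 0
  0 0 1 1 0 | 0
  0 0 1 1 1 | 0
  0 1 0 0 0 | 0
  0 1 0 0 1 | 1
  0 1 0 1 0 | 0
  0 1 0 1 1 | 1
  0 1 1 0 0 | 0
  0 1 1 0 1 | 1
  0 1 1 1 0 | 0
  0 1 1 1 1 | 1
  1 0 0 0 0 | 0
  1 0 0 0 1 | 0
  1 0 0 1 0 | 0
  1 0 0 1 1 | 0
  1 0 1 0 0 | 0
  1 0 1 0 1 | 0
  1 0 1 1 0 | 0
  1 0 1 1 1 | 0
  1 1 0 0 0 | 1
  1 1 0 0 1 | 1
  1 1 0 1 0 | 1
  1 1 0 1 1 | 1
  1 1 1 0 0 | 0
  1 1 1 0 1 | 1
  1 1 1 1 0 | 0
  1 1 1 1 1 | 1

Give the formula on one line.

(b & ((a & ~c) | e))

  ~c = 11110000111100001111000011110000
  (a & ~c) = 00000000000000001111000011110000
  ((a & ~c) | e) = 01010101010101011111010111110101
  (b & ((a & ~c) | e)) = 00000000010101010000000011110101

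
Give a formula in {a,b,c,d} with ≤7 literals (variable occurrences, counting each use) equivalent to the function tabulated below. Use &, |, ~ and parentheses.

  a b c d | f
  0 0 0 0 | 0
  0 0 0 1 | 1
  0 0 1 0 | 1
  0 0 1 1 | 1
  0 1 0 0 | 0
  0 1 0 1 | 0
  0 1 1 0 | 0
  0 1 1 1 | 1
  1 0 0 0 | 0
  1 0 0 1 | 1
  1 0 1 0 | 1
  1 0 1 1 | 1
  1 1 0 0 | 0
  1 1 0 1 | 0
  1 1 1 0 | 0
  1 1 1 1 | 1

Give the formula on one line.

  ~c = 1100110011001100
  (~c | d) = 1101110111011101
  ~b = 1111000011110000
  ((~c | d) | ~b) = 1111110111111101
  (c & ((~c | d) | ~b)) = 0011000100110001
  (d & ~b) = 0101000001010000
  ((c & ((~c | d) | ~b)) | (d & ~b)) = 0111000101110001

((c & ((~c | d) | ~b)) | (d & ~b))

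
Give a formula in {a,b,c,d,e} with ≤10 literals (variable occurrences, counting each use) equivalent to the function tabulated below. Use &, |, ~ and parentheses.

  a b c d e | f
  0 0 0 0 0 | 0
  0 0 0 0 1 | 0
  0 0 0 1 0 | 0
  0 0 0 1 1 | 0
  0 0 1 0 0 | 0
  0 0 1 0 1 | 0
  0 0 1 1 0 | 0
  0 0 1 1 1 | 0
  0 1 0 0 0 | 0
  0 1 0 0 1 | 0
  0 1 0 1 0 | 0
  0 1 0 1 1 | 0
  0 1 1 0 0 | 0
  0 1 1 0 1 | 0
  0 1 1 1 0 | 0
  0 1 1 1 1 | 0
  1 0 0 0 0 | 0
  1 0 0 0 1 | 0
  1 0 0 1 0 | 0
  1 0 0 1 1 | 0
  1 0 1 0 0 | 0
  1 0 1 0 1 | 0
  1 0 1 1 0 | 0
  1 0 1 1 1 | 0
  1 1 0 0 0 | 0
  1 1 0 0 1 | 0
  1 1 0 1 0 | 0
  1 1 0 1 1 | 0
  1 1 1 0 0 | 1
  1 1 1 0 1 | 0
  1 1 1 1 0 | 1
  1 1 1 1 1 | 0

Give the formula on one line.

  ~e = 10101010101010101010101010101010
  ~a = 11111111111111110000000000000000
  (~e & ~a) = 10101010101010100000000000000000
  (b & (~e & ~a)) = 00000000101010100000000000000000
  (b & c) = 00000000000011110000000000001111
  ((b & c) & a) = 00000000000000000000000000001111
  ((b & (~e & ~a)) | ((b & c) & a)) = 00000000101010100000000000001111
  (b & ~e) = 00000000101010100000000010101010
  ((b & ~e) & a) = 00000000000000000000000010101010
  (((b & (~e & ~a)) | ((b & c) & a)) & ((b & ~e) & a)) = 00000000000000000000000000001010

(((b & (~e & ~a)) | ((b & c) & a)) & ((b & ~e) & a))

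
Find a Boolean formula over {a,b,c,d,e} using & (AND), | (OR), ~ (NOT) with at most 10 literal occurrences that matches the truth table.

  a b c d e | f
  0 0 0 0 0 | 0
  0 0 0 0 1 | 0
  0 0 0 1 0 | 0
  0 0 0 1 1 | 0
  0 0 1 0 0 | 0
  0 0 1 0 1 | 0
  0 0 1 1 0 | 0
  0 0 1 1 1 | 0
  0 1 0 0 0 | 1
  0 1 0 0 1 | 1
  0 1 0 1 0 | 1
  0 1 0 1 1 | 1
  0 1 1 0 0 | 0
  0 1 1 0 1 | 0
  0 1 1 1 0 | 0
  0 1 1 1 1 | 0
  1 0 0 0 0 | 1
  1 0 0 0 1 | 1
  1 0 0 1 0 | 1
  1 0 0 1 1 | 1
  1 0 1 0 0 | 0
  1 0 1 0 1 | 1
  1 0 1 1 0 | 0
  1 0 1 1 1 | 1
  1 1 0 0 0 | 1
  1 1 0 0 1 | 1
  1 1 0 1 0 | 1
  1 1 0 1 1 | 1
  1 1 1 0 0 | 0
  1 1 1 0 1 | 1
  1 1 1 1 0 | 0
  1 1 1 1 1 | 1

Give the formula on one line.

((((~a & b) | (a | c)) & ~c) | (c & (a & e)))

  ~a = 11111111111111110000000000000000
  (~a & b) = 00000000111111110000000000000000
  (a | c) = 00001111000011111111111111111111
  ((~a & b) | (a | c)) = 00001111111111111111111111111111
  ~c = 11110000111100001111000011110000
  (((~a & b) | (a | c)) & ~c) = 00000000111100001111000011110000
  (a & e) = 00000000000000000101010101010101
  (c & (a & e)) = 00000000000000000000010100000101
  ((((~a & b) | (a | c)) & ~c) | (c & (a & e))) = 00000000111100001111010111110101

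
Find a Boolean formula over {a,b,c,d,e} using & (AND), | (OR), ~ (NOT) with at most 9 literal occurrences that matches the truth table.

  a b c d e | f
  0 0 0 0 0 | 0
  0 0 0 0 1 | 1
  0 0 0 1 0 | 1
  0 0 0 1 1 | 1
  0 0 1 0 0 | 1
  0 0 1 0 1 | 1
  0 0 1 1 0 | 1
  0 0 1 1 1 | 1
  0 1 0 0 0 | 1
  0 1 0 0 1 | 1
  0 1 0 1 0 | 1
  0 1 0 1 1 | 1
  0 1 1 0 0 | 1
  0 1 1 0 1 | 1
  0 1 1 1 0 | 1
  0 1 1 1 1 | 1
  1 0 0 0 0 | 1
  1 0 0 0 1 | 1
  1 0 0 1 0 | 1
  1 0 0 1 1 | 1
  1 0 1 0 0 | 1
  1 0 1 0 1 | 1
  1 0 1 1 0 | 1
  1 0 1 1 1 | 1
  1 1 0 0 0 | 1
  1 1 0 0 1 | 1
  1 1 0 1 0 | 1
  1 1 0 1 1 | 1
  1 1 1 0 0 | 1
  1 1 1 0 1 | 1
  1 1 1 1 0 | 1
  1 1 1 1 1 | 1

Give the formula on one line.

((((a | b) | c) | ((e | ~c) & ((b & e) | d))) | e)

  (a | b) = 00000000111111111111111111111111
  ((a | b) | c) = 00001111111111111111111111111111
  ~c = 11110000111100001111000011110000
  (e | ~c) = 11110101111101011111010111110101
  (b & e) = 00000000010101010000000001010101
  ((b & e) | d) = 00110011011101110011001101110111
  ((e | ~c) & ((b & e) | d)) = 00110001011101010011000101110101
  (((a | b) | c) | ((e | ~c) & ((b & e) | d))) = 00111111111111111111111111111111
  ((((a | b) | c) | ((e | ~c) & ((b & e) | d))) | e) = 01111111111111111111111111111111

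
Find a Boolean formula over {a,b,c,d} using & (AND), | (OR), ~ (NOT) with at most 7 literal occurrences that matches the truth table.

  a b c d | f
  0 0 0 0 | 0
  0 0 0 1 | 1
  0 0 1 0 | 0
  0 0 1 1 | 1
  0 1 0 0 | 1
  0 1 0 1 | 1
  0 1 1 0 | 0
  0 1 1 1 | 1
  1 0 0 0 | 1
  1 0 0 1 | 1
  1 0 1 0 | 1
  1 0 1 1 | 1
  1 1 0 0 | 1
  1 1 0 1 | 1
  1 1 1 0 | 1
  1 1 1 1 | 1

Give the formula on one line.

  (a | d) = 0101010111111111
  ~c = 1100110011001100
  ((a | d) | ~c) = 1101110111111111
  (b & ((a | d) | ~c)) = 0000110100001111
  ((b & ((a | d) | ~c)) | (a | d)) = 0101110111111111

((b & ((a | d) | ~c)) | (a | d))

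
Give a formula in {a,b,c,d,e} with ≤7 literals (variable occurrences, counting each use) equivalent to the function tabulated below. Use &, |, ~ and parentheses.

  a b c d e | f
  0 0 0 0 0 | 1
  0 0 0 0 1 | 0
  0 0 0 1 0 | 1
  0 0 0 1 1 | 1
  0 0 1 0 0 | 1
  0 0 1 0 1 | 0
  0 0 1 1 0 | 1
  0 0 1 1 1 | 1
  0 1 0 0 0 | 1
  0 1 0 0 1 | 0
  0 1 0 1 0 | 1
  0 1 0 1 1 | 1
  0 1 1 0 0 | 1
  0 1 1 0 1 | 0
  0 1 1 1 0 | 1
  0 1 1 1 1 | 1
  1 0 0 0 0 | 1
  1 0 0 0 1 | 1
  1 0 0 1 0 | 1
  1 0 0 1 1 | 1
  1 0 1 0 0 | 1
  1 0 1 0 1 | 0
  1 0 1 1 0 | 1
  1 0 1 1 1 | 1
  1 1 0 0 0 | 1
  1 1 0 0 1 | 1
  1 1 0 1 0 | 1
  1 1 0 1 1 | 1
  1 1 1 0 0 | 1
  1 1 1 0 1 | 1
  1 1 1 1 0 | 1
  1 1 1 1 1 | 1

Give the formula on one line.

  ~e = 10101010101010101010101010101010
  (d | ~e) = 10111011101110111011101110111011
  ~c = 11110000111100001111000011110000
  (~c | b) = 11110000111111111111000011111111
  ((~c | b) & a) = 00000000000000001111000011111111
  ((d | ~e) | ((~c | b) & a)) = 10111011101110111111101111111111

((d | ~e) | ((~c | b) & a))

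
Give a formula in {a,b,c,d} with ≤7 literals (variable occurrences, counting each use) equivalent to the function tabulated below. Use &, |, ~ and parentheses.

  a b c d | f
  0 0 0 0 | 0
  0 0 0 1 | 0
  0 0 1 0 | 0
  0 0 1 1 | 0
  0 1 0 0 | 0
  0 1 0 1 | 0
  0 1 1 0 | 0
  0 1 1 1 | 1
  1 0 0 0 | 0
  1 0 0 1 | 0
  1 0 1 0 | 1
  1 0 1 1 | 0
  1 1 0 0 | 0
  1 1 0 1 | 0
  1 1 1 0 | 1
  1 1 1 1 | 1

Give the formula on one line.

  ~d = 1010101010101010
  (c & ~d) = 0010001000100010
  ((c & ~d) | b) = 0010111100101111
  (a | d) = 0101010111111111
  ~c = 1100110011001100
  ((a | d) | ~c) = 1101110111111111
  (((c & ~d) | b) & ((a | d) | ~c)) = 0000110100101111
  (c & (((c & ~d) | b) & ((a | d) | ~c))) = 0000000100100011

(c & (((c & ~d) | b) & ((a | d) | ~c)))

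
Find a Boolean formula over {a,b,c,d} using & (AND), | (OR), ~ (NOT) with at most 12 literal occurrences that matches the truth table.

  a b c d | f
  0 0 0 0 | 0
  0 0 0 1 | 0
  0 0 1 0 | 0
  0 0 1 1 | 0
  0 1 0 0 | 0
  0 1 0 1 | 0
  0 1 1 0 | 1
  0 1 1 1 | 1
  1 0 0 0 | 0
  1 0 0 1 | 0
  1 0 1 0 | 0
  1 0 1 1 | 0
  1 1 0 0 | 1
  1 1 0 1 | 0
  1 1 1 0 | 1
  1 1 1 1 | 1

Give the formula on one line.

  ~b = 1111000011110000
  (~b | d) = 1111010111110101
  ~a = 1111111100000000
  ((~b | d) & ~a) = 1111010100000000
  (c | d) = 0111011101110111
  (((~b | d) & ~a) | (c | d)) = 1111011101110111
  ((((~b | d) & ~a) | (c | d)) | a) = 1111011111111111
  ~d = 1010101010101010
  (c | ~d) = 1011101110111011
  ((c | ~d) & b) = 0000101100001011
  (((((~b | d) & ~a) | (c | d)) | a) & ((c | ~d) & b)) = 0000001100001011

(((((~b | d) & ~a) | (c | d)) | a) & ((c | ~d) & b))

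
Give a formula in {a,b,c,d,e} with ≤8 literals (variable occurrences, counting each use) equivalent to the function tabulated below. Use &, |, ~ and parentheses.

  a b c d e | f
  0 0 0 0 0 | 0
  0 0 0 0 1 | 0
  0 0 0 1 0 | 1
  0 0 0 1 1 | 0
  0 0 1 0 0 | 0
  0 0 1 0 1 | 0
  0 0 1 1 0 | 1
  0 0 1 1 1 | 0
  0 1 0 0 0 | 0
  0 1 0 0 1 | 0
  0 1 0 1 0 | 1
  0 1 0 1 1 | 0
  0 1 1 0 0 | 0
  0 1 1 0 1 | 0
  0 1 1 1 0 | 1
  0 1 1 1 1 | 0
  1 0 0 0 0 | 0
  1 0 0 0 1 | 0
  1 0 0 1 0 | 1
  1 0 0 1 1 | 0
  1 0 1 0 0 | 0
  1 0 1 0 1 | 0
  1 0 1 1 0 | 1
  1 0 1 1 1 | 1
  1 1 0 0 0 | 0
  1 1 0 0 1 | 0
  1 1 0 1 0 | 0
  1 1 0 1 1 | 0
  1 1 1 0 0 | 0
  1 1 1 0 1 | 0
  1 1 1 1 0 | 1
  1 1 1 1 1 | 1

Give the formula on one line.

((~c | d) & (((~b | ~a) & (~e & d)) | (a & c)))

  ~c = 11110000111100001111000011110000
  (~c | d) = 11110011111100111111001111110011
  ~b = 11111111000000001111111100000000
  ~a = 11111111111111110000000000000000
  (~b | ~a) = 11111111111111111111111100000000
  ~e = 10101010101010101010101010101010
  (~e & d) = 00100010001000100010001000100010
  ((~b | ~a) & (~e & d)) = 00100010001000100010001000000000
  (a & c) = 00000000000000000000111100001111
  (((~b | ~a) & (~e & d)) | (a & c)) = 00100010001000100010111100001111
  ((~c | d) & (((~b | ~a) & (~e & d)) | (a & c))) = 00100010001000100010001100000011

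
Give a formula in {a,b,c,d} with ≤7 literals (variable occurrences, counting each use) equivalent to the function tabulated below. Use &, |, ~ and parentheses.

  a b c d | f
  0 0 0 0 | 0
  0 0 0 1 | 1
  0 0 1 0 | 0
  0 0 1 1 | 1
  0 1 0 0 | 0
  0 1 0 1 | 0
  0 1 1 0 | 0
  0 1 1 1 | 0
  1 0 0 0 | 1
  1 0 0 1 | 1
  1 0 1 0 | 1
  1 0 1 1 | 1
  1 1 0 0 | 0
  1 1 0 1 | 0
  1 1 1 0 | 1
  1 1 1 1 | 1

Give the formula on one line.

  ~b = 1111000011110000
  (c | ~b) = 1111001111110011
  (a | ~b) = 1111000011111111
  ((c | ~b) & (a | ~b)) = 1111000011110011
  (b | d) = 0101111101011111
  ((b | d) | a) = 0101111111111111
  (((c | ~b) & (a | ~b)) & ((b | d) | a)) = 0101000011110011

(((c | ~b) & (a | ~b)) & ((b | d) | a))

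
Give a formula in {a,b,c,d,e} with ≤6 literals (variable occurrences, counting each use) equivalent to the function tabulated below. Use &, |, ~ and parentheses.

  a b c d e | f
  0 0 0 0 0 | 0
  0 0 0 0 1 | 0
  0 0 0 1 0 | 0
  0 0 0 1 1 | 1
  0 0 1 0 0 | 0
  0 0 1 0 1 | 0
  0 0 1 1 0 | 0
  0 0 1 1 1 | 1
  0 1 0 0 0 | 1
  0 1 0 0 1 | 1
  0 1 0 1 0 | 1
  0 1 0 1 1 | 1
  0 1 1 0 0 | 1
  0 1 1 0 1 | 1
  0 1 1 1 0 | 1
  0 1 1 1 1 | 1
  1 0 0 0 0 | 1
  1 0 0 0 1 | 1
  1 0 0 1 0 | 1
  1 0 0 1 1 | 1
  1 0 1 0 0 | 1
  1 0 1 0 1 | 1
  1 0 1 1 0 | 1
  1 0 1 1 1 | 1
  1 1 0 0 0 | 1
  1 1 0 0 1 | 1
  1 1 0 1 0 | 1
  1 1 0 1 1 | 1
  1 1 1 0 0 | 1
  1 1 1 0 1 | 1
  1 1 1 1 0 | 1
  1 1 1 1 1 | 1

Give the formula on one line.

((a | (d & e)) | b)

  (d & e) = 00010001000100010001000100010001
  (a | (d & e)) = 00010001000100011111111111111111
  ((a | (d & e)) | b) = 00010001111111111111111111111111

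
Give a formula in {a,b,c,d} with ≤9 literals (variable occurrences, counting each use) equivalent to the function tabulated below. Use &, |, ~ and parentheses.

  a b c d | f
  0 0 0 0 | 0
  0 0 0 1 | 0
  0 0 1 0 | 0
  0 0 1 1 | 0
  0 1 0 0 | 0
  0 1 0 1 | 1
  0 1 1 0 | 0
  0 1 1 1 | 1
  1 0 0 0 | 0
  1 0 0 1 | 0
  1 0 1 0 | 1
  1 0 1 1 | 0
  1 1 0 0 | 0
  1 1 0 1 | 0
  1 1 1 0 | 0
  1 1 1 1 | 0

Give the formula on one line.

  ~d = 1010101010101010
  (~d & c) = 0010001000100010
  ((~d & c) & a) = 0000000000100010
  ~a = 1111111100000000
  (b & ~a) = 0000111100000000
  (((~d & c) & a) | (b & ~a)) = 0000111100100010
  ~b = 1111000011110000
  (~b | d) = 1111010111110101
  ((((~d & c) & a) | (b & ~a)) & (~b | d)) = 0000010100100000

((((~d & c) & a) | (b & ~a)) & (~b | d))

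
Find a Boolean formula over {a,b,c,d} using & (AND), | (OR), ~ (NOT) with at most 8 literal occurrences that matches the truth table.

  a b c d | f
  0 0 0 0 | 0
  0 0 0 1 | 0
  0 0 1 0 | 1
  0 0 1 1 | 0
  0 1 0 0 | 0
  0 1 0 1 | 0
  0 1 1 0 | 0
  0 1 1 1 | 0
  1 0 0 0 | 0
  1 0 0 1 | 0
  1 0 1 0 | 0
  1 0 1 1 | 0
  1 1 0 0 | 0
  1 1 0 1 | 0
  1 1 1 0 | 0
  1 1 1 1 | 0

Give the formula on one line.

(((~a & ~b) & (a | c)) & ((a | ~d) & ~a))

  ~a = 1111111100000000
  ~b = 1111000011110000
  (~a & ~b) = 1111000000000000
  (a | c) = 0011001111111111
  ((~a & ~b) & (a | c)) = 0011000000000000
  ~d = 1010101010101010
  (a | ~d) = 1010101011111111
  ((a | ~d) & ~a) = 1010101000000000
  (((~a & ~b) & (a | c)) & ((a | ~d) & ~a)) = 0010000000000000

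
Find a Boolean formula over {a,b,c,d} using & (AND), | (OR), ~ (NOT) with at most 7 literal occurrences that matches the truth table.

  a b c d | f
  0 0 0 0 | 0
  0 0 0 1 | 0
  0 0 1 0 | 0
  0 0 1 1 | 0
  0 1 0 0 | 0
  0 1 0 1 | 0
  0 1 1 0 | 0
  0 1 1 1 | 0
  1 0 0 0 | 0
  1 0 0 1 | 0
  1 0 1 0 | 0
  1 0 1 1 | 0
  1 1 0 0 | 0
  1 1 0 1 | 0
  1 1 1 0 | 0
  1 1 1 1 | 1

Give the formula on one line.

((d & a) & (b & c))

  (d & a) = 0000000001010101
  (b & c) = 0000001100000011
  ((d & a) & (b & c)) = 0000000000000001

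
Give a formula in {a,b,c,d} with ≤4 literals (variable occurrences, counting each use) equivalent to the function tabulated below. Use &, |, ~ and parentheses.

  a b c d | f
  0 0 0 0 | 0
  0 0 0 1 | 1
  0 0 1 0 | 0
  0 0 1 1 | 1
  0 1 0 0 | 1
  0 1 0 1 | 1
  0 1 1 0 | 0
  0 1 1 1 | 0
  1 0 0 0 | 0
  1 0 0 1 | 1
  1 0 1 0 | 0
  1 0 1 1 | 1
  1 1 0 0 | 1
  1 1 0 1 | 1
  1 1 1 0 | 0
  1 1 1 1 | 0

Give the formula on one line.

((d | b) & (~c | ~b))

  (d | b) = 0101111101011111
  ~c = 1100110011001100
  ~b = 1111000011110000
  (~c | ~b) = 1111110011111100
  ((d | b) & (~c | ~b)) = 0101110001011100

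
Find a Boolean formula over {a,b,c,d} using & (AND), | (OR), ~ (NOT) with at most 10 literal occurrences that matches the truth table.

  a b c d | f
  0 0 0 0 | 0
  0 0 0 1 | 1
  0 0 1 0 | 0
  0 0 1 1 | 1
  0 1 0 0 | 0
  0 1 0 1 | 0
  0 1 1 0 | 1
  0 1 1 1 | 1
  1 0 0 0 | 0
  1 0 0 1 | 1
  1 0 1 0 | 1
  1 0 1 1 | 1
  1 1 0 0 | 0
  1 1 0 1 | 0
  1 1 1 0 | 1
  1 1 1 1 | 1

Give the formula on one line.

(((((~a | c) & a) & ~b) | (d & ~b)) | (c & b))

  ~a = 1111111100000000
  (~a | c) = 1111111100110011
  ((~a | c) & a) = 0000000000110011
  ~b = 1111000011110000
  (((~a | c) & a) & ~b) = 0000000000110000
  (d & ~b) = 0101000001010000
  ((((~a | c) & a) & ~b) | (d & ~b)) = 0101000001110000
  (c & b) = 0000001100000011
  (((((~a | c) & a) & ~b) | (d & ~b)) | (c & b)) = 0101001101110011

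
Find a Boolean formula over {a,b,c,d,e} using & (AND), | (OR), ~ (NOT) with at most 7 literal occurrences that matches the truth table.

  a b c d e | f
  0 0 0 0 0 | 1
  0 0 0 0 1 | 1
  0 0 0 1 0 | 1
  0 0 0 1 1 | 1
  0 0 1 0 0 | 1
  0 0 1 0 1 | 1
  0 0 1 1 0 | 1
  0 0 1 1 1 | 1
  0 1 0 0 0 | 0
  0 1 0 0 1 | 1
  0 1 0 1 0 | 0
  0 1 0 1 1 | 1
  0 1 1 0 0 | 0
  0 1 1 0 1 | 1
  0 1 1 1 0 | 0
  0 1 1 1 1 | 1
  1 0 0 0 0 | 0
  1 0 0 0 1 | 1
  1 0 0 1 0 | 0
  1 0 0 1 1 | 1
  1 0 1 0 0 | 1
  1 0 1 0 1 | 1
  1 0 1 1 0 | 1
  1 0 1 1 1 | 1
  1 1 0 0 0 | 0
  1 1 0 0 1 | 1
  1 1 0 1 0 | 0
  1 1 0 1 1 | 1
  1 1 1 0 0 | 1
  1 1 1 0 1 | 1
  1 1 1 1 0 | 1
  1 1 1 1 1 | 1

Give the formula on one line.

((c & a) | (e | (~a & ~b)))

  (c & a) = 00000000000000000000111100001111
  ~a = 11111111111111110000000000000000
  ~b = 11111111000000001111111100000000
  (~a & ~b) = 11111111000000000000000000000000
  (e | (~a & ~b)) = 11111111010101010101010101010101
  ((c & a) | (e | (~a & ~b))) = 11111111010101010101111101011111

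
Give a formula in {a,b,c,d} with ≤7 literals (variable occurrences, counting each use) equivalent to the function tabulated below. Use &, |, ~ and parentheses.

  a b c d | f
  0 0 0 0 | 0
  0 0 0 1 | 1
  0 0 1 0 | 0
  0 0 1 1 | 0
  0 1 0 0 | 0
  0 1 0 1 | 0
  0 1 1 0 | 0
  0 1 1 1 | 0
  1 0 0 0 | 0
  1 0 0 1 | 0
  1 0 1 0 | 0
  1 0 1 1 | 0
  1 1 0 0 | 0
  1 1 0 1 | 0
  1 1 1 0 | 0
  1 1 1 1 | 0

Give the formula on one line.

((~c & ~a) & (~b & d))

  ~c = 1100110011001100
  ~a = 1111111100000000
  (~c & ~a) = 1100110000000000
  ~b = 1111000011110000
  (~b & d) = 0101000001010000
  ((~c & ~a) & (~b & d)) = 0100000000000000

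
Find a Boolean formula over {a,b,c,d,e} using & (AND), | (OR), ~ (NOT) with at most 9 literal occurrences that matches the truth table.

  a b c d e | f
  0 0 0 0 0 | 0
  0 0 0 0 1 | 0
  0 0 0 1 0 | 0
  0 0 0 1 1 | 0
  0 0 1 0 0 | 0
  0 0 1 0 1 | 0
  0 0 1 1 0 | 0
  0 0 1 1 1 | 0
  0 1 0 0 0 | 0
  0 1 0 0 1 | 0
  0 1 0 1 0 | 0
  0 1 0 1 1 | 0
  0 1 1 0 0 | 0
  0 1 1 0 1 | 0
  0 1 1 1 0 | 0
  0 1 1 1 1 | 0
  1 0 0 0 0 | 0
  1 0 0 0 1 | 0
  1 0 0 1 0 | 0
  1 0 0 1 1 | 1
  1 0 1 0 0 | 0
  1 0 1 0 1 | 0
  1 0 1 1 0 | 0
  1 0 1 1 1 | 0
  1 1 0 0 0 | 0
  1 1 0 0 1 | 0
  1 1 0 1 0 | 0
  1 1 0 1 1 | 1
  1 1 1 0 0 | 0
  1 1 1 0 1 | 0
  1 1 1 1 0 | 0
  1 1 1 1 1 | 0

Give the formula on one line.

((e & (((d & a) | (a & ~e)) & d)) & ~c)

  (d & a) = 00000000000000000011001100110011
  ~e = 10101010101010101010101010101010
  (a & ~e) = 00000000000000001010101010101010
  ((d & a) | (a & ~e)) = 00000000000000001011101110111011
  (((d & a) | (a & ~e)) & d) = 00000000000000000011001100110011
  (e & (((d & a) | (a & ~e)) & d)) = 00000000000000000001000100010001
  ~c = 11110000111100001111000011110000
  ((e & (((d & a) | (a & ~e)) & d)) & ~c) = 00000000000000000001000000010000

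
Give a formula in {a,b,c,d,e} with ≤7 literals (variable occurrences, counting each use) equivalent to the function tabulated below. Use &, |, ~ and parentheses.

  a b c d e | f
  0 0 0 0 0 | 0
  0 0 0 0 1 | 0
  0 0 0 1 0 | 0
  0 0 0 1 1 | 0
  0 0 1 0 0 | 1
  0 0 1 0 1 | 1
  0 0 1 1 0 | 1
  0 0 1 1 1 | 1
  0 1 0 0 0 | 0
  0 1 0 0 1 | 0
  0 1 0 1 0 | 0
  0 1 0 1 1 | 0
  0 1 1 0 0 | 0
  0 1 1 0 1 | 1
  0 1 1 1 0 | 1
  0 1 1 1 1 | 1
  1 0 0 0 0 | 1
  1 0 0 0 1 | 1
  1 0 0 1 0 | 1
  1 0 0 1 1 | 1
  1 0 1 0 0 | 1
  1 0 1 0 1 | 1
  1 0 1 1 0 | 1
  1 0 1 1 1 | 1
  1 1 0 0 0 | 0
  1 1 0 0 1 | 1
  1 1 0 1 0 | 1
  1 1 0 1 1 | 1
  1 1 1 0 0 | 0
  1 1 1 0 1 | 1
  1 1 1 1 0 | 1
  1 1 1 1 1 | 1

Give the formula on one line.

  (c | a) = 00001111000011111111111111111111
  ~b = 11111111000000001111111100000000
  (d | ~b) = 11111111001100111111111100110011
  (e | (d | ~b)) = 11111111011101111111111101110111
  ((c | a) & (e | (d | ~b))) = 00001111000001111111111101110111

((c | a) & (e | (d | ~b)))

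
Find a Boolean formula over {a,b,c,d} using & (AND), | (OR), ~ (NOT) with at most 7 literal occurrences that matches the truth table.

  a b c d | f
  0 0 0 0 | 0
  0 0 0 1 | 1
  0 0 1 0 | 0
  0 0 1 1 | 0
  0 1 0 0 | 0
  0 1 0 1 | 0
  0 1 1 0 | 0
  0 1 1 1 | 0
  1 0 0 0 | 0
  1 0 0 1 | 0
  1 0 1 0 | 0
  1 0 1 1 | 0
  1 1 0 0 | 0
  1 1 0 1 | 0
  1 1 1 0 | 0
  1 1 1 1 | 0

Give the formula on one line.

  ~c = 1100110011001100
  ~a = 1111111100000000
  (d & ~a) = 0101010100000000
  ~b = 1111000011110000
  (~a & ~b) = 1111000000000000
  ((d & ~a) & (~a & ~b)) = 0101000000000000
  (~c & ((d & ~a) & (~a & ~b))) = 0100000000000000

(~c & ((d & ~a) & (~a & ~b)))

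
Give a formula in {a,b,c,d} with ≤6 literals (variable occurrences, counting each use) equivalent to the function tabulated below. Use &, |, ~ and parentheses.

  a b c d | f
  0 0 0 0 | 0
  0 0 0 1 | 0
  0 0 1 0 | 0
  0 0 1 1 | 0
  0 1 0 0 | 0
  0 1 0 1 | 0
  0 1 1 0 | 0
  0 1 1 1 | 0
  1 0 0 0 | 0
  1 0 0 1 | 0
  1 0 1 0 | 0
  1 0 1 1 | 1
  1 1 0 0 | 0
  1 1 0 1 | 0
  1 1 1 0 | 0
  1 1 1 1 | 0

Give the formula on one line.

((((~c | b) | d) & c) & (~b & a))

  ~c = 1100110011001100
  (~c | b) = 1100111111001111
  ((~c | b) | d) = 1101111111011111
  (((~c | b) | d) & c) = 0001001100010011
  ~b = 1111000011110000
  (~b & a) = 0000000011110000
  ((((~c | b) | d) & c) & (~b & a)) = 0000000000010000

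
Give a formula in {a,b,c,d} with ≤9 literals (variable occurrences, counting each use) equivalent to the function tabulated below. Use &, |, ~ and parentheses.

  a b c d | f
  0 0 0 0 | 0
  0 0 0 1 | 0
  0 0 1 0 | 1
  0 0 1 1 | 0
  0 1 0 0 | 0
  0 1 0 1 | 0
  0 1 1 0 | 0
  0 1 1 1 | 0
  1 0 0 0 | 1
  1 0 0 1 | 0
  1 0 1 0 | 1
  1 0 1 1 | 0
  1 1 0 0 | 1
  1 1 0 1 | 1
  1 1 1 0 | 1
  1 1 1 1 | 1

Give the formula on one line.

((a & (b | ~d)) | (((b | ~d) & ~b) & c))

  ~d = 1010101010101010
  (b | ~d) = 1010111110101111
  (a & (b | ~d)) = 0000000010101111
  ~b = 1111000011110000
  ((b | ~d) & ~b) = 1010000010100000
  (((b | ~d) & ~b) & c) = 0010000000100000
  ((a & (b | ~d)) | (((b | ~d) & ~b) & c)) = 0010000010101111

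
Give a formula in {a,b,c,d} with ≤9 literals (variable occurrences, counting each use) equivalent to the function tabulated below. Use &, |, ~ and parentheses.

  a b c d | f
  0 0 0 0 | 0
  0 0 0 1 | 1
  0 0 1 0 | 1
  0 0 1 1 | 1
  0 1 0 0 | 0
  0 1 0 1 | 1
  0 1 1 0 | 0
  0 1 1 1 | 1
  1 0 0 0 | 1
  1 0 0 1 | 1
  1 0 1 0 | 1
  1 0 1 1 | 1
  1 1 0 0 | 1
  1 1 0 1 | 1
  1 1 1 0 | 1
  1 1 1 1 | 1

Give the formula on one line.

((((c | b) & ~b) | d) | ((~c | (c & (~a | b))) & a))

  (c | b) = 0011111100111111
  ~b = 1111000011110000
  ((c | b) & ~b) = 0011000000110000
  (((c | b) & ~b) | d) = 0111010101110101
  ~c = 1100110011001100
  ~a = 1111111100000000
  (~a | b) = 1111111100001111
  (c & (~a | b)) = 0011001100000011
  (~c | (c & (~a | b))) = 1111111111001111
  ((~c | (c & (~a | b))) & a) = 0000000011001111
  ((((c | b) & ~b) | d) | ((~c | (c & (~a | b))) & a)) = 0111010111111111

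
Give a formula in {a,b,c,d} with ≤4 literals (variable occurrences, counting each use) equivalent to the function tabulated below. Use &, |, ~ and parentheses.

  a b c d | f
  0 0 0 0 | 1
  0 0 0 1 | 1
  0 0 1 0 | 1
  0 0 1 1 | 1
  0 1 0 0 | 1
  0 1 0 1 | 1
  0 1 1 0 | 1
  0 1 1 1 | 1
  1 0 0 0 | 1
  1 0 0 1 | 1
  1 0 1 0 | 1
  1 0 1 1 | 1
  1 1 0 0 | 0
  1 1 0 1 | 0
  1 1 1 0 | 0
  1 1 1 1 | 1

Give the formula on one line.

  ~b = 1111000011110000
  (d & c) = 0001000100010001
  ~a = 1111111100000000
  ((d & c) | ~a) = 1111111100010001
  (~b | ((d & c) | ~a)) = 1111111111110001

(~b | ((d & c) | ~a))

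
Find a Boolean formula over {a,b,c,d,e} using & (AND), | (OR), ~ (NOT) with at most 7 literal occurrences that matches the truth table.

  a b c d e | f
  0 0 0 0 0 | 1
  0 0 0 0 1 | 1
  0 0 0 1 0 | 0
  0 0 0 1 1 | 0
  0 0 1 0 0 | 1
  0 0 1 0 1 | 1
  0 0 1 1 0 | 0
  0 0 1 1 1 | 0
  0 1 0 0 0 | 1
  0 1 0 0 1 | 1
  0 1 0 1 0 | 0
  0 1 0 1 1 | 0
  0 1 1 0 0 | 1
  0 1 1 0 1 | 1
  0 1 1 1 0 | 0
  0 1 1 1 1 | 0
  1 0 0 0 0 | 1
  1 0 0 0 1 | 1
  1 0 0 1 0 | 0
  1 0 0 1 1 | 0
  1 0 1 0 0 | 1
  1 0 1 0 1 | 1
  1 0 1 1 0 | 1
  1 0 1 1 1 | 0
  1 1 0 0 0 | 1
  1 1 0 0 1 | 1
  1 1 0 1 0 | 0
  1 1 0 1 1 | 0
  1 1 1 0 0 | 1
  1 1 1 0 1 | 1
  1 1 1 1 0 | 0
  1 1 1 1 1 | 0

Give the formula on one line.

(~d | ((~a | ~e) & (((a | b) & ~b) & c)))

  ~d = 11001100110011001100110011001100
  ~a = 11111111111111110000000000000000
  ~e = 10101010101010101010101010101010
  (~a | ~e) = 11111111111111111010101010101010
  (a | b) = 00000000111111111111111111111111
  ~b = 11111111000000001111111100000000
  ((a | b) & ~b) = 00000000000000001111111100000000
  (((a | b) & ~b) & c) = 00000000000000000000111100000000
  ((~a | ~e) & (((a | b) & ~b) & c)) = 00000000000000000000101000000000
  (~d | ((~a | ~e) & (((a | b) & ~b) & c))) = 11001100110011001100111011001100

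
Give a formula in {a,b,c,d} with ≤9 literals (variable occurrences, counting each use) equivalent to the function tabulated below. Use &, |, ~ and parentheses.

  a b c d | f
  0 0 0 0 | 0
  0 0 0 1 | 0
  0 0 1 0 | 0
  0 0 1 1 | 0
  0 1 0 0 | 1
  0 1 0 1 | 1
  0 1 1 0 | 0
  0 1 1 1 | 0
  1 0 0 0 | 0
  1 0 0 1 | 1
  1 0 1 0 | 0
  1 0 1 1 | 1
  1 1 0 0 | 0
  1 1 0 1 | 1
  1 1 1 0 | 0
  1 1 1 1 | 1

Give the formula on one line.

  (d & a) = 0000000001010101
  ~b = 1111000011110000
  ((d & a) | ~b) = 1111000011110101
  (d & ((d & a) | ~b)) = 0101000001010101
  ((d & ((d & a) | ~b)) & a) = 0000000001010101
  ~a = 1111111100000000
  ~c = 1100110011001100
  (~c & b) = 0000110000001100
  (~a & (~c & b)) = 0000110000000000
  (((d & ((d & a) | ~b)) & a) | (~a & (~c & b))) = 0000110001010101

(((d & ((d & a) | ~b)) & a) | (~a & (~c & b)))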